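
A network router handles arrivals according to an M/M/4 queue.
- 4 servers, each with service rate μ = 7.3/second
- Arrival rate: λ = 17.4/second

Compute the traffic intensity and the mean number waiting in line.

Traffic intensity: ρ = λ/(cμ) = 17.4/(4×7.3) = 0.5959
Since ρ = 0.5959 < 1, system is stable.
Offered load a = λ/μ = cρ = 17.4/7.3 = 2.3836
P₀ = [ Σₙ₌₀^3 aⁿ/n! + a^4/(4!(1-ρ)) ]⁻¹
Σ = a^0/0! + a^1/1! + a^2/2! + a^3/3! = 1.00000 + 2.38356 + 2.84068 + 2.25698 = 8.4812
a^4/(4!(1-ρ)) = 32.2779/(24 × 0.40411) = 3.3281
P₀ = 1/(8.4812 + 3.3281) = 0.08468
Lq = P₀·a^4·ρ / (4!(1-ρ)²) = 0.08468 × 32.2779 × 0.5959 / (24 × 0.1633) = 0.4156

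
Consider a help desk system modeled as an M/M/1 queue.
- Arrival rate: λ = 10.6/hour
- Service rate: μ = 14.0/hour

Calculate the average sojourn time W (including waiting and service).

First, compute utilization: ρ = λ/μ = 10.6/14.0 = 0.7571
For M/M/1: W = 1/(μ-λ)
W = 1/(14.0-10.6) = 1/3.40
W = 0.2941 hours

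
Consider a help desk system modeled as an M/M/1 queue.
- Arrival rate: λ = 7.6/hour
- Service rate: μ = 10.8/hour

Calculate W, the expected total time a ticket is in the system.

First, compute utilization: ρ = λ/μ = 7.6/10.8 = 0.7037
For M/M/1: W = 1/(μ-λ)
W = 1/(10.8-7.6) = 1/3.20
W = 0.3125 hours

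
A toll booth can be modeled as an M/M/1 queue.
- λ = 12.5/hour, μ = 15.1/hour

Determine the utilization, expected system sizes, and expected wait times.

Step 1: ρ = λ/μ = 12.5/15.1 = 0.8278
Step 2: L = λ/(μ-λ) = 12.5/2.60 = 4.8077
Step 3: Lq = λ²/(μ(μ-λ)) = 156.25/(15.1×2.60) = 3.9799
Step 4: W = 1/(μ-λ) = 1/2.60 = 0.384615
Step 5: Wq = λ/(μ(μ-λ)) = 12.5/(15.1×2.60) = 0.3184
Step 6: P(0) = 1-ρ = 0.1722
Verify: L = λW = 12.5×0.384615 = 4.8077 ✔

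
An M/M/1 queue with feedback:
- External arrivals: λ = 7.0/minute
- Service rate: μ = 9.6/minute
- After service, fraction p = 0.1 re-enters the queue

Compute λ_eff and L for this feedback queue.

Effective arrival rate: λ_eff = λ/(1-p) = 7.0/(1-0.1) = 7.0/0.90 = 7.77778
ρ = λ_eff/μ = 7.77778/9.6 = 0.810185
L = ρ/(1-ρ) = 0.810185/(1-0.810185) = 4.2683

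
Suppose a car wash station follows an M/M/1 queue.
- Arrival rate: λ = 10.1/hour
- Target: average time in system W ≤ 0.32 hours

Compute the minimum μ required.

For M/M/1: W = 1/(μ-λ)
Need W ≤ 0.32, so 1/(μ-λ) ≤ 0.32
μ - λ ≥ 1/0.32 = 3.1250
μ ≥ 10.1 + 3.1250 = 13.2250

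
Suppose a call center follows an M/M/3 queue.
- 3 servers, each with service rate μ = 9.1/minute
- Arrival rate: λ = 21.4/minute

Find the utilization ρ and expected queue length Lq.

Traffic intensity: ρ = λ/(cμ) = 21.4/(3×9.1) = 0.7839
Since ρ = 0.7839 < 1, system is stable.
Offered load a = λ/μ = cρ = 21.4/9.1 = 2.3516
P₀ = [ Σₙ₌₀^2 aⁿ/n! + a^3/(3!(1-ρ)) ]⁻¹
Σ = a^0/0! + a^1/1! + a^2/2! = 1.00000 + 2.35165 + 2.76512 = 6.1168
a^3/(3!(1-ρ)) = 13.0052/(6 × 0.216117) = 10.0294
P₀ = 1/(6.1168 + 10.0294) = 0.06193
Lq = P₀·a^3·ρ / (3!(1-ρ)²) = 0.061934 × 13.0052 × 0.78388 / (6 × 0.046707) = 2.2530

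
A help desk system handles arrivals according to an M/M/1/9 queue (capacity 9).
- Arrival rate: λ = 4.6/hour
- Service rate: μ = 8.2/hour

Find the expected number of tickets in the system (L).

ρ = λ/μ = 4.6/8.2 = 0.56098
P₀ = (1-ρ)/(1-ρ^(K+1)) = (1-0.56098)/(1-0.56098^10) = 0.4390/0.9969 = 0.4404
P_K = P₀×ρ^K = 0.4404 × 0.56098^9 = 0.4404 × 0.005502 = 0.002423
L = ρ[1 - (K+1)ρ^K + Kρ^(K+1)] / [(1-ρ)(1-ρ^(K+1))]
L = 0.56098 × (1 - 10×0.005502 + 9×0.003087) / ((1 - 0.56098) × (1 - 0.003087)) = 1.2468 tickets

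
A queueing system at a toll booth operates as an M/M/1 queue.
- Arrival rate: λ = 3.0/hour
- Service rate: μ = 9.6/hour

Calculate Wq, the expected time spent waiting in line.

First, compute utilization: ρ = λ/μ = 3.0/9.6 = 0.3125
For M/M/1: Wq = λ/(μ(μ-λ))
Wq = 3.0/(9.6 × (9.6-3.0))
Wq = 3.0/(9.6 × 6.60)
Wq = 0.04735 hours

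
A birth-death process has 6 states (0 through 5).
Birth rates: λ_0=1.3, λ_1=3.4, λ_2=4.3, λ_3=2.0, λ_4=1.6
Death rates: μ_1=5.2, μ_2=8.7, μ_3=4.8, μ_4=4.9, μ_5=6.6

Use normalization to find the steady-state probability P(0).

Ratios P(n)/P(0) = (λ₀···λₙ₋₁)/(μ₁···μₙ):
P(1)/P(0) = (1.3)/(5.2) = 0.2500
P(2)/P(0) = (1.3×3.4)/(5.2×8.7) = 0.09770
P(3)/P(0) = (1.3×3.4×4.3)/(5.2×8.7×4.8) = 0.08752
P(4)/P(0) = (1.3×3.4×4.3×2.0)/(5.2×8.7×4.8×4.9) = 0.03572
P(5)/P(0) = (1.3×3.4×4.3×2.0×1.6)/(5.2×8.7×4.8×4.9×6.6) = 0.008660

Normalization: ∑ P(n) = 1
P(0) × (1.0000 + 0.2500 + 0.09770 + 0.08752 + 0.03572 + 0.008660) = 1
P(0) × 1.4796 = 1
P(0) = 1/1.4796 = 0.6759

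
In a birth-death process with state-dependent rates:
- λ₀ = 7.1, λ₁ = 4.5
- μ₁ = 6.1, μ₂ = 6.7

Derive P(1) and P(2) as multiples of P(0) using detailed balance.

Balance equations:
State 0: λ₀P₀ = μ₁P₁ → P₁ = (λ₀/μ₁)P₀ = (7.1/6.1)P₀ = 1.1639P₀
State 1: P₂ = (λ₀λ₁)/(μ₁μ₂)P₀ = (7.1×4.5)/(6.1×6.7)P₀ = 0.7817P₀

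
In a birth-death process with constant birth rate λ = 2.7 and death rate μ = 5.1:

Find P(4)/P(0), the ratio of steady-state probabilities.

For constant rates: P(n)/P(0) = (λ/μ)^n
P(4)/P(0) = (2.7/5.1)^4 = 0.529412^4 = 0.07856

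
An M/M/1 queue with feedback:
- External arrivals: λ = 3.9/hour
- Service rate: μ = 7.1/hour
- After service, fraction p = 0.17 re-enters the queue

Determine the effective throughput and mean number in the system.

Effective arrival rate: λ_eff = λ/(1-p) = 3.9/(1-0.17) = 3.9/0.83 = 4.6988
ρ = λ_eff/μ = 4.6988/7.1 = 0.6618
L = ρ/(1-ρ) = 0.6618/(1-0.6618) = 1.9568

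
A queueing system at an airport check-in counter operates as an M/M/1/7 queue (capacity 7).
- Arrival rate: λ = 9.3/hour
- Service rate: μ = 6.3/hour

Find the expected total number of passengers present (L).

ρ = λ/μ = 9.3/6.3 = 1.47619
P₀ = (1-ρ)/(1-ρ^(K+1)) = (1-1.47619)/(1-1.47619^8) = -0.4762/-21.5496 = 0.02210
P_K = P₀×ρ^K = 0.022097 × 1.47619^7 = 0.022097 × 15.2755 = 0.3375
L = ρ[1 - (K+1)ρ^K + Kρ^(K+1)] / [(1-ρ)(1-ρ^(K+1))]
L = 1.47619 × (1 - 8×15.27551 + 7×22.54956) / ((1 - 1.47619) × (1 - 22.54956)) = 5.2712 passengers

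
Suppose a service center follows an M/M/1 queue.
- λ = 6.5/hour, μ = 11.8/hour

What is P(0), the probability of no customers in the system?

ρ = λ/μ = 6.5/11.8 = 0.5508
P(0) = 1 - ρ = 1 - 0.5508 = 0.4492
The server is idle 44.92% of the time.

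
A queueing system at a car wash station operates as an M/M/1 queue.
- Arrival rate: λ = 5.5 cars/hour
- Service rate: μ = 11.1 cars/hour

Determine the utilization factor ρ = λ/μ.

Server utilization: ρ = λ/μ
ρ = 5.5/11.1 = 0.4955
The server is busy 49.55% of the time.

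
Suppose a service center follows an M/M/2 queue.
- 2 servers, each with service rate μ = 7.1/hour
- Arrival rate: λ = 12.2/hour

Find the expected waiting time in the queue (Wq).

Traffic intensity: ρ = λ/(cμ) = 12.2/(2×7.1) = 0.8592
Since ρ = 0.8592 < 1, system is stable.
Offered load a = λ/μ = cρ = 12.2/7.1 = 1.7183
P₀ = [ Σₙ₌₀^1 aⁿ/n! + a^2/(2!(1-ρ)) ]⁻¹
Σ = a^0/0! + a^1/1! = 1.0000 + 1.7183 = 2.7183
a^2/(2!(1-ρ)) = 2.95259/(2 × 0.140845) = 10.4817
P₀ = 1/(2.7183 + 10.4817) = 0.07576
Lq = P₀·a^2·ρ / (2!(1-ρ)²) = 0.0757576 × 2.95259 × 0.859155 / (2 × 0.0198373) = 4.8438
Wq = Lq/λ = 4.8438/12.2 = 0.3970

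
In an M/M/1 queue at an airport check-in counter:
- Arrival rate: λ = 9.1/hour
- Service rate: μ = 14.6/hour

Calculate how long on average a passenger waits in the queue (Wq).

First, compute utilization: ρ = λ/μ = 9.1/14.6 = 0.6233
For M/M/1: Wq = λ/(μ(μ-λ))
Wq = 9.1/(14.6 × (14.6-9.1))
Wq = 9.1/(14.6 × 5.50)
Wq = 0.1133 hours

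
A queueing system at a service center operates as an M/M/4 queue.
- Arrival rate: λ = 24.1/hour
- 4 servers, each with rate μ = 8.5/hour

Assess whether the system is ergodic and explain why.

Stability requires ρ = λ/(cμ) < 1
ρ = 24.1/(4 × 8.5) = 24.1/34.00 = 0.7088
Since 0.7088 < 1, the system is STABLE.
The servers are busy 70.88% of the time.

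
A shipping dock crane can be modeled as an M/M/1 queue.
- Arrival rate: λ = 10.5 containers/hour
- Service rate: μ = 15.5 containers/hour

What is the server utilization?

Server utilization: ρ = λ/μ
ρ = 10.5/15.5 = 0.6774
The server is busy 67.74% of the time.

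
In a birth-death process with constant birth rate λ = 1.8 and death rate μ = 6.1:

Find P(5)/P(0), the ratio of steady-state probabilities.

For constant rates: P(n)/P(0) = (λ/μ)^n
P(5)/P(0) = (1.8/6.1)^5 = 0.29508^5 = 0.002237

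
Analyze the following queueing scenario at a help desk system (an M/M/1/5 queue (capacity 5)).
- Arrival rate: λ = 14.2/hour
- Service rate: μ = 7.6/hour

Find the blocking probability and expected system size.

ρ = λ/μ = 14.2/7.6 = 1.8684
P₀ = (1-ρ)/(1-ρ^(K+1)) = (1-1.8684)/(1-1.8684^6) = -0.8684/-41.5421 = 0.02090
P_K = P₀×ρ^K = 0.020904 × 1.8684^5 = 0.020904 × 22.7693 = 0.4760
Blocking probability P_5 = 0.4760 (47.60%)
L = ρ[1 - (K+1)ρ^K + Kρ^(K+1)] / [(1-ρ)(1-ρ^(K+1))]
L = 1.8684 × (1 - 6×22.7693 + 5×42.5421) / ((1 - 1.8684) × (1 - 42.5421)) = 3.9929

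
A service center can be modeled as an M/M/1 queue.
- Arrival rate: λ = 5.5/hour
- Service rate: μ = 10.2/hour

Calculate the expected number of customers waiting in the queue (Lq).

ρ = λ/μ = 5.5/10.2 = 0.5392
For M/M/1: Lq = λ²/(μ(μ-λ))
Lq = 30.25/(10.2 × 4.70)
Lq = 0.6310 customers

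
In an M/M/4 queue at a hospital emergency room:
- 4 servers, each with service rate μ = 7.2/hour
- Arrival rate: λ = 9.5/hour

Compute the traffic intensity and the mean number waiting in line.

Traffic intensity: ρ = λ/(cμ) = 9.5/(4×7.2) = 0.3299
Since ρ = 0.3299 < 1, system is stable.
Offered load a = λ/μ = cρ = 9.5/7.2 = 1.3194
P₀ = [ Σₙ₌₀^3 aⁿ/n! + a^4/(4!(1-ρ)) ]⁻¹
Σ = a^0/0! + a^1/1! + a^2/2! + a^3/3! = 1.00000 + 1.31944 + 0.870467 + 0.382844 = 3.5728
a^4/(4!(1-ρ)) = 3.0308/(24 × 0.67014) = 0.1884
P₀ = 1/(3.5728 + 0.1884) = 0.2659
Lq = P₀·a^4·ρ / (4!(1-ρ)²) = 0.26587 × 3.0308 × 0.32986 / (24 × 0.44909) = 0.02466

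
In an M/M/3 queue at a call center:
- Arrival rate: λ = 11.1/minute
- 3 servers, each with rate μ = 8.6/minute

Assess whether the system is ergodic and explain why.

Stability requires ρ = λ/(cμ) < 1
ρ = 11.1/(3 × 8.6) = 11.1/25.80 = 0.4302
Since 0.4302 < 1, the system is STABLE.
The servers are busy 43.02% of the time.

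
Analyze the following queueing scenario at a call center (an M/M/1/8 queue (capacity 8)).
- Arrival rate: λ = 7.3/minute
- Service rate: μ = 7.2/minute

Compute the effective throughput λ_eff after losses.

ρ = λ/μ = 7.3/7.2 = 1.01389
P₀ = (1-ρ)/(1-ρ^(K+1)) = (1-1.01389)/(1-1.01389^9) = -0.01389/-0.1322 = 0.1051
P_K = P₀×ρ^K = 0.10508 × 1.01389^8 = 0.10508 × 1.1167 = 0.1173
λ_eff = λ(1-P_K) = 7.3 × (1 - 0.11734) = 7.3 × 0.88266 = 6.4434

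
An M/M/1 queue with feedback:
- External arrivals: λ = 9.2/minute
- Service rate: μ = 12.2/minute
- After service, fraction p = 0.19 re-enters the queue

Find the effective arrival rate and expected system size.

Effective arrival rate: λ_eff = λ/(1-p) = 9.2/(1-0.19) = 9.2/0.81 = 11.3580247
ρ = λ_eff/μ = 11.3580247/12.2 = 0.9309856
L = ρ/(1-ρ) = 0.9309856/(1-0.9309856) = 13.4897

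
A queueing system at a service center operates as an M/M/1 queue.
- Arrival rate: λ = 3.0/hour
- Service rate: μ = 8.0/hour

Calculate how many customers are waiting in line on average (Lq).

ρ = λ/μ = 3.0/8.0 = 0.3750
For M/M/1: Lq = λ²/(μ(μ-λ))
Lq = 9.00/(8.0 × 5.00)
Lq = 0.2250 customers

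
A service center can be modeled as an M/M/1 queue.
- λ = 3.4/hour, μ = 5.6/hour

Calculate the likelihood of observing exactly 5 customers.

ρ = λ/μ = 3.4/5.6 = 0.60714
P(n) = (1-ρ)ρⁿ
P(5) = (1-0.60714) × 0.60714^5
P(5) = 0.3929 × 0.08250
P(5) = 0.03241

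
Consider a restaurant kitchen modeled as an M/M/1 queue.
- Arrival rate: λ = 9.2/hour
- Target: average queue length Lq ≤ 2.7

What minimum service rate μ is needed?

For M/M/1: Lq = λ²/(μ(μ-λ))
Need Lq ≤ 2.7, i.e. μ(μ-λ) ≥ λ²/2.7
μ² - 9.2μ - 84.64/2.7 ≥ 0  →  μ² - 9.2μ - 31.348148 ≥ 0
Quadratic formula (positive root): μ = [λ + √(λ² + 4×31.348148)]/2
Discriminant: 84.64 + 4×31.348148 = 210.03259, √210.03259 = 14.492501
μ ≥ (9.2 + 14.492501)/2 = 11.8463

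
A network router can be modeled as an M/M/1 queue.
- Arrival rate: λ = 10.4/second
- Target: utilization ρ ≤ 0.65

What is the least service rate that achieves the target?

ρ = λ/μ, so μ = λ/ρ
μ ≥ 10.4/0.65 = 16.0000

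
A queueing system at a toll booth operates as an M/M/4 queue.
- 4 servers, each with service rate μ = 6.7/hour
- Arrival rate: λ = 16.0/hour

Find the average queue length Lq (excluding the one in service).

Traffic intensity: ρ = λ/(cμ) = 16.0/(4×6.7) = 0.5970
Since ρ = 0.5970 < 1, system is stable.
Offered load a = λ/μ = cρ = 16.0/6.7 = 2.3881
P₀ = [ Σₙ₌₀^3 aⁿ/n! + a^4/(4!(1-ρ)) ]⁻¹
Σ = a^0/0! + a^1/1! + a^2/2! + a^3/3! = 1.0000 + 2.3881 + 2.8514 + 2.2698 = 8.5093
a^4/(4!(1-ρ)) = 32.5223/(24 × 0.40299) = 3.3626
P₀ = 1/(8.5093 + 3.3626) = 0.08423
Lq = P₀·a^4·ρ / (4!(1-ρ)²) = 0.08423 × 32.5223 × 0.5970 / (24 × 0.1624) = 0.4196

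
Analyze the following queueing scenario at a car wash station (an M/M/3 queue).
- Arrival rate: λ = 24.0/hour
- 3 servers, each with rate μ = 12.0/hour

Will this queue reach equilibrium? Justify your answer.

Stability requires ρ = λ/(cμ) < 1
ρ = 24.0/(3 × 12.0) = 24.0/36.00 = 0.6667
Since 0.6667 < 1, the system is STABLE.
The servers are busy 66.67% of the time.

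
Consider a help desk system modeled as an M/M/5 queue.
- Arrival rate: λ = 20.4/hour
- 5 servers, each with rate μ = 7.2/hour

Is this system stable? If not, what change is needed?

Stability requires ρ = λ/(cμ) < 1
ρ = 20.4/(5 × 7.2) = 20.4/36.00 = 0.5667
Since 0.5667 < 1, the system is STABLE.
The servers are busy 56.67% of the time.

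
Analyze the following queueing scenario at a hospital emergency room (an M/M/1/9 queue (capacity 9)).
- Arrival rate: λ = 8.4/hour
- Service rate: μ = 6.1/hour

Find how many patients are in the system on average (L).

ρ = λ/μ = 8.4/6.1 = 1.37705
P₀ = (1-ρ)/(1-ρ^(K+1)) = (1-1.37705)/(1-1.37705^10) = -0.3771/-23.5187 = 0.01603
P_K = P₀×ρ^K = 0.016032 × 1.37705^9 = 0.016032 × 17.8052 = 0.2855
L = ρ[1 - (K+1)ρ^K + Kρ^(K+1)] / [(1-ρ)(1-ρ^(K+1))]
L = 1.37705 × (1 - 10×17.80522 + 9×24.51868) / ((1 - 1.37705) × (1 - 24.51868)) = 6.7730 patients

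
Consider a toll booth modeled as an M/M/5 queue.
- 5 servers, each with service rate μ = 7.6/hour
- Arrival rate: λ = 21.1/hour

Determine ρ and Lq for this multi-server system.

Traffic intensity: ρ = λ/(cμ) = 21.1/(5×7.6) = 0.5553
Since ρ = 0.5553 < 1, system is stable.
Offered load a = λ/μ = cρ = 21.1/7.6 = 2.7763
P₀ = [ Σₙ₌₀^4 aⁿ/n! + a^5/(5!(1-ρ)) ]⁻¹
Σ = a^0/0! + a^1/1! + a^2/2! + a^3/3! + a^4/4! = 1.0000 + 2.7763 + 3.8540 + 3.5666 + 2.4755 = 13.6724
a^5/(5!(1-ρ)) = 164.9470/(120 × 0.44474) = 3.0907
P₀ = 1/(13.6724 + 3.0907) = 0.05965
Lq = P₀·a^5·ρ / (5!(1-ρ)²) = 0.05965 × 164.9470 × 0.5553 / (120 × 0.1978) = 0.2302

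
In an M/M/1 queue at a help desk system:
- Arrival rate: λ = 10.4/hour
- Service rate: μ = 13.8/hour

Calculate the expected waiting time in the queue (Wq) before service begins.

First, compute utilization: ρ = λ/μ = 10.4/13.8 = 0.7536
For M/M/1: Wq = λ/(μ(μ-λ))
Wq = 10.4/(13.8 × (13.8-10.4))
Wq = 10.4/(13.8 × 3.40)
Wq = 0.2217 hours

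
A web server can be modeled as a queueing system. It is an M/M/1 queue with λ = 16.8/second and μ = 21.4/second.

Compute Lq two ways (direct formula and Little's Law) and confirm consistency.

Method 1 (direct): Lq = λ²/(μ(μ-λ)) = 282.24/(21.4 × 4.60) = 2.8671

Method 2 (Little's Law):
W = 1/(μ-λ) = 1/4.60 = 0.21739
Wq = W - 1/μ = 0.21739 - 0.046729 = 0.17066
Lq = λWq = 16.8 × 0.17066 = 2.8671 ✔ (matches Method 1)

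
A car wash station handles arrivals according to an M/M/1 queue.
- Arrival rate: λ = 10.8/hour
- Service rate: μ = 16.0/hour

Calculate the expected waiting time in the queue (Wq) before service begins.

First, compute utilization: ρ = λ/μ = 10.8/16.0 = 0.6750
For M/M/1: Wq = λ/(μ(μ-λ))
Wq = 10.8/(16.0 × (16.0-10.8))
Wq = 10.8/(16.0 × 5.20)
Wq = 0.1298 hours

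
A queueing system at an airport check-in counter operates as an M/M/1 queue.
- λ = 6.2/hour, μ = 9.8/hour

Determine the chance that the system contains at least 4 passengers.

ρ = λ/μ = 6.2/9.8 = 0.6327
P(N ≥ n) = ρⁿ
P(N ≥ 4) = 0.6327^4
P(N ≥ 4) = 0.1602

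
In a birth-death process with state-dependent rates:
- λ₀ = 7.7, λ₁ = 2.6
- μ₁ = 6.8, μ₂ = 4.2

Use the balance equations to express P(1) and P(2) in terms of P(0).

Balance equations:
State 0: λ₀P₀ = μ₁P₁ → P₁ = (λ₀/μ₁)P₀ = (7.7/6.8)P₀ = 1.1324P₀
State 1: P₂ = (λ₀λ₁)/(μ₁μ₂)P₀ = (7.7×2.6)/(6.8×4.2)P₀ = 0.7010P₀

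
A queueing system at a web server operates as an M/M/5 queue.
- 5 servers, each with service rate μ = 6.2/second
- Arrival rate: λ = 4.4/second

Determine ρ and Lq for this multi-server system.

Traffic intensity: ρ = λ/(cμ) = 4.4/(5×6.2) = 0.1419
Since ρ = 0.1419 < 1, system is stable.
Offered load a = λ/μ = cρ = 4.4/6.2 = 0.7097
P₀ = [ Σₙ₌₀^4 aⁿ/n! + a^5/(5!(1-ρ)) ]⁻¹
Σ = a^0/0! + a^1/1! + a^2/2! + a^3/3! + a^4/4! = 1.0000 + 0.7097 + 0.2518 + 0.05957 + 0.01057 = 2.0316
a^5/(5!(1-ρ)) = 0.1800/(120 × 0.8581) = 0.001748
P₀ = 1/(2.0316 + 0.001748) = 0.4918
Lq = P₀·a^5·ρ / (5!(1-ρ)²) = 0.4918 × 0.1800 × 0.1419 / (120 × 0.7363) = 0.0001422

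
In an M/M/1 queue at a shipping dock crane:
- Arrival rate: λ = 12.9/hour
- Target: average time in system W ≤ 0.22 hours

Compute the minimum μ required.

For M/M/1: W = 1/(μ-λ)
Need W ≤ 0.22, so 1/(μ-λ) ≤ 0.22
μ - λ ≥ 1/0.22 = 4.5455
μ ≥ 12.9 + 4.5455 = 17.4455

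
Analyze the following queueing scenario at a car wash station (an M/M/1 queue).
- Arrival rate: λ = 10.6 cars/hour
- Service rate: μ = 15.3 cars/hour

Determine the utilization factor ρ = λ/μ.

Server utilization: ρ = λ/μ
ρ = 10.6/15.3 = 0.6928
The server is busy 69.28% of the time.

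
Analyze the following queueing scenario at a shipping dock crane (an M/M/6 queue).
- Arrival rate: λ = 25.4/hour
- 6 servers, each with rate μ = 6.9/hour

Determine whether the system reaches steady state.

Stability requires ρ = λ/(cμ) < 1
ρ = 25.4/(6 × 6.9) = 25.4/41.40 = 0.6135
Since 0.6135 < 1, the system is STABLE.
The servers are busy 61.35% of the time.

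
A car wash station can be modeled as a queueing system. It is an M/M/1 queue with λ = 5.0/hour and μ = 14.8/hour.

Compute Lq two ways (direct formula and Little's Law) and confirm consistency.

Method 1 (direct): Lq = λ²/(μ(μ-λ)) = 25.00/(14.8 × 9.80) = 0.1724

Method 2 (Little's Law):
W = 1/(μ-λ) = 1/9.80 = 0.10204
Wq = W - 1/μ = 0.10204 - 0.067568 = 0.03447
Lq = λWq = 5.0 × 0.03447 = 0.1724 ✔ (matches Method 1)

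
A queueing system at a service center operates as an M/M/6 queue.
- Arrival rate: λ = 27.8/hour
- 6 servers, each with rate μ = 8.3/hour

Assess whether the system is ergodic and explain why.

Stability requires ρ = λ/(cμ) < 1
ρ = 27.8/(6 × 8.3) = 27.8/49.80 = 0.5582
Since 0.5582 < 1, the system is STABLE.
The servers are busy 55.82% of the time.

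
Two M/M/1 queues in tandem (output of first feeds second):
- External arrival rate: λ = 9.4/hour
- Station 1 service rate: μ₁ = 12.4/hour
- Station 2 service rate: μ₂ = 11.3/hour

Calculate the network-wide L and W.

By Jackson's theorem, each station behaves as independent M/M/1.
Station 1: ρ₁ = 9.4/12.4 = 0.7581, L₁ = ρ₁/(1-ρ₁) = λ/(μ₁-λ) = 9.4/3.00 = 3.1333
Station 2: ρ₂ = 9.4/11.3 = 0.8319, L₂ = ρ₂/(1-ρ₂) = λ/(μ₂-λ) = 9.4/1.90 = 4.9474
Total: L = L₁ + L₂ = 3.1333 + 4.9474 = 8.0807
W = L/λ = 8.0807/9.4 = 0.8596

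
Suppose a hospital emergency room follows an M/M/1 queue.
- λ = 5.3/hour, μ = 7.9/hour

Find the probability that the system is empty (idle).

ρ = λ/μ = 5.3/7.9 = 0.6709
P(0) = 1 - ρ = 1 - 0.6709 = 0.3291
The server is idle 32.91% of the time.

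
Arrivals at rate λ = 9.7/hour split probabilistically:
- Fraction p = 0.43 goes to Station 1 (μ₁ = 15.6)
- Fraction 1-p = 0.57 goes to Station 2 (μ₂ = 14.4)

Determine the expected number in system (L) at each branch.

Effective rates: λ₁ = 9.7×0.43 = 4.171, λ₂ = 9.7×0.57 = 5.529
Station 1: ρ₁ = 4.171/15.6 = 0.26737, L₁ = ρ₁/(1-ρ₁) = 0.26737/(1-0.26737) = 0.3649
Station 2: ρ₂ = 5.529/14.4 = 0.38396, L₂ = ρ₂/(1-ρ₂) = 0.38396/(1-0.38396) = 0.6233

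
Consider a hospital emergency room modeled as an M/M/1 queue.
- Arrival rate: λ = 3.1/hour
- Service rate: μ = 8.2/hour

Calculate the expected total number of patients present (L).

ρ = λ/μ = 3.1/8.2 = 0.3780
For M/M/1: L = λ/(μ-λ)
L = 3.1/(8.2-3.1) = 3.1/5.10
L = 0.6078 patients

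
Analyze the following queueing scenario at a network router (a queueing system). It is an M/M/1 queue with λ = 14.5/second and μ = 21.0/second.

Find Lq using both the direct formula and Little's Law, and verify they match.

Method 1 (direct): Lq = λ²/(μ(μ-λ)) = 210.25/(21.0 × 6.50) = 1.5403

Method 2 (Little's Law):
W = 1/(μ-λ) = 1/6.50 = 0.15385
Wq = W - 1/μ = 0.15385 - 0.047619 = 0.10623
Lq = λWq = 14.5 × 0.10623 = 1.5403 ✔ (matches Method 1)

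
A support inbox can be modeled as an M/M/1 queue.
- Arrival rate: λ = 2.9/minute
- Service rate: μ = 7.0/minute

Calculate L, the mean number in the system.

ρ = λ/μ = 2.9/7.0 = 0.4143
For M/M/1: L = λ/(μ-λ)
L = 2.9/(7.0-2.9) = 2.9/4.10
L = 0.7073 emails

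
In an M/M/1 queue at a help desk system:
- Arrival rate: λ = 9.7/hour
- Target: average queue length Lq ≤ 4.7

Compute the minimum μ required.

For M/M/1: Lq = λ²/(μ(μ-λ))
Need Lq ≤ 4.7, i.e. μ(μ-λ) ≥ λ²/4.7
μ² - 9.7μ - 94.09/4.7 ≥ 0  →  μ² - 9.7μ - 20.01915 ≥ 0
Quadratic formula (positive root): μ = [λ + √(λ² + 4×20.01915)]/2
Discriminant: 94.09 + 4×20.01915 = 174.1666, √174.1666 = 13.1972
μ ≥ (9.7 + 13.1972)/2 = 11.4486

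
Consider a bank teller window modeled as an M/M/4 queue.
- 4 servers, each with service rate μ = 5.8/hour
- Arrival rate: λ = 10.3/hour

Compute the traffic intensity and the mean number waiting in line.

Traffic intensity: ρ = λ/(cμ) = 10.3/(4×5.8) = 0.4440
Since ρ = 0.4440 < 1, system is stable.
Offered load a = λ/μ = cρ = 10.3/5.8 = 1.7759
P₀ = [ Σₙ₌₀^3 aⁿ/n! + a^4/(4!(1-ρ)) ]⁻¹
Σ = a^0/0! + a^1/1! + a^2/2! + a^3/3! = 1.0000 + 1.7759 + 1.5768 + 0.9334 = 5.2861
a^4/(4!(1-ρ)) = 9.9457/(24 × 0.5560) = 0.7453
P₀ = 1/(5.2861 + 0.7453) = 0.1658
Lq = P₀·a^4·ρ / (4!(1-ρ)²) = 0.1658 × 9.9457 × 0.4440 / (24 × 0.3092) = 0.09866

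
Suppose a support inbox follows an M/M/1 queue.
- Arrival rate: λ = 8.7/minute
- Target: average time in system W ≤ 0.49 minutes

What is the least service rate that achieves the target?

For M/M/1: W = 1/(μ-λ)
Need W ≤ 0.49, so 1/(μ-λ) ≤ 0.49
μ - λ ≥ 1/0.49 = 2.0408
μ ≥ 8.7 + 2.0408 = 10.7408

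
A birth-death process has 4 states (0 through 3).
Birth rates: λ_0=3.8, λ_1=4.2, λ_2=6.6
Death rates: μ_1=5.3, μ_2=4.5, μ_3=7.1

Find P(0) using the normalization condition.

Ratios P(n)/P(0) = (λ₀···λₙ₋₁)/(μ₁···μₙ):
P(1)/P(0) = (3.8)/(5.3) = 0.71698
P(2)/P(0) = (3.8×4.2)/(5.3×4.5) = 0.66918
P(3)/P(0) = (3.8×4.2×6.6)/(5.3×4.5×7.1) = 0.62206

Normalization: ∑ P(n) = 1
P(0) × (1.0000 + 0.71698 + 0.66918 + 0.62206) = 1
P(0) × 3.0082 = 1
P(0) = 1/3.0082 = 0.3324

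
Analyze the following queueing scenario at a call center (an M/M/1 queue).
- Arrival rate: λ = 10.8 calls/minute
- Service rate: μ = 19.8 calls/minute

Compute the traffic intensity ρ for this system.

Server utilization: ρ = λ/μ
ρ = 10.8/19.8 = 0.5455
The server is busy 54.55% of the time.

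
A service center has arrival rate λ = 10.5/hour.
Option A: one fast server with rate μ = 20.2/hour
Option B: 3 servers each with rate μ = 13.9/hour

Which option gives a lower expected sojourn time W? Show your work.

Option A: single server μ = 20.2 (M/M/1)
  ρ_A = 10.5/20.2 = 0.5198
  W_A = 1/(μ-λ) = 1/(20.2-10.5) = 1/9.70 = 0.1031

Option B: 3 servers μ = 13.9 (M/M/3)
  ρ_B = λ/(cμ) = 10.5/(3×13.9) = 0.2518
  Offered load a = λ/μ = cρ = 10.5/13.9 = 0.7554
  P₀ = [ Σₙ₌₀^2 aⁿ/n! + a^3/(3!(1-ρ)) ]⁻¹
  Σ = a^0/0! + a^1/1! + a^2/2! = 1.0000 + 0.7554 + 0.2853 = 2.0407
  a^3/(3!(1-ρ)) = 0.43105/(6 × 0.74820) = 0.09602
  P₀ = 1/(2.0407 + 0.09602) = 0.4680
  Lq = P₀·a^3·ρ / (3!(1-ρ)²) = 0.4680 × 0.4310 × 0.2518 / (6 × 0.5598) = 0.01512
  Wq_B = Lq/λ = 0.01512/10.5 = 0.001440
  W_B = Wq_B + 1/μ = 0.001440 + 0.07194 = 0.07338

Since W_B = 0.07338 < W_A = 0.1031, Option B (multiple servers) has the shorter time in system.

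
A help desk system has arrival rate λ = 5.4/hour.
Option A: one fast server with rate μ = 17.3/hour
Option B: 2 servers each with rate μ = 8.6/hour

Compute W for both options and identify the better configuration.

Option A: single server μ = 17.3 (M/M/1)
  ρ_A = 5.4/17.3 = 0.3121
  W_A = 1/(μ-λ) = 1/(17.3-5.4) = 1/11.90 = 0.08403

Option B: 2 servers μ = 8.6 (M/M/2)
  ρ_B = λ/(cμ) = 5.4/(2×8.6) = 0.3140
  Offered load a = λ/μ = cρ = 5.4/8.6 = 0.6279
  P₀ = [ Σₙ₌₀^1 aⁿ/n! + a^2/(2!(1-ρ)) ]⁻¹
  Σ = a^0/0! + a^1/1! = 1.0000 + 0.6279 = 1.6279
  a^2/(2!(1-ρ)) = 0.39427/(2 × 0.68605) = 0.2873
  P₀ = 1/(1.6279 + 0.2873) = 0.5221
  Lq = P₀·a^2·ρ / (2!(1-ρ)²) = 0.52212 × 0.39427 × 0.31395 / (2 × 0.47066) = 0.06866
  Wq_B = Lq/λ = 0.06866/5.4 = 0.01271
  W_B = Wq_B + 1/μ = 0.01271 + 0.1163 = 0.1290

Since W_A = 0.08403 < W_B = 0.1290, Option A (single fast server) has the shorter time in system.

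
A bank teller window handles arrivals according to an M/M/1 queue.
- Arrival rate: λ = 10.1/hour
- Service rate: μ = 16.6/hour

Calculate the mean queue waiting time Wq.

First, compute utilization: ρ = λ/μ = 10.1/16.6 = 0.6084
For M/M/1: Wq = λ/(μ(μ-λ))
Wq = 10.1/(16.6 × (16.6-10.1))
Wq = 10.1/(16.6 × 6.50)
Wq = 0.09361 hours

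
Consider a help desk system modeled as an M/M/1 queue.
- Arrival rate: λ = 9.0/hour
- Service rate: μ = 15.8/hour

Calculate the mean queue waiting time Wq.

First, compute utilization: ρ = λ/μ = 9.0/15.8 = 0.5696
For M/M/1: Wq = λ/(μ(μ-λ))
Wq = 9.0/(15.8 × (15.8-9.0))
Wq = 9.0/(15.8 × 6.80)
Wq = 0.08377 hours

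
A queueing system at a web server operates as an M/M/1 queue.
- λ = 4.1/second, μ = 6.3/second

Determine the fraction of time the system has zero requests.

ρ = λ/μ = 4.1/6.3 = 0.6508
P(0) = 1 - ρ = 1 - 0.6508 = 0.3492
The server is idle 34.92% of the time.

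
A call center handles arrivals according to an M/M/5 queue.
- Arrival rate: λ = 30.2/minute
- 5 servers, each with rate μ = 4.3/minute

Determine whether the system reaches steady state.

Stability requires ρ = λ/(cμ) < 1
ρ = 30.2/(5 × 4.3) = 30.2/21.50 = 1.4047
Since 1.4047 ≥ 1, the system is UNSTABLE.
Need c > λ/μ = 30.2/4.3 = 7.02.
Minimum servers needed: c = 8.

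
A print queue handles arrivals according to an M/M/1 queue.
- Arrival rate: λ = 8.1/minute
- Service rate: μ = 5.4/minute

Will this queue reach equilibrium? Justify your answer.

Stability requires ρ = λ/(cμ) < 1
ρ = 8.1/(1 × 5.4) = 8.1/5.40 = 1.5000
Since 1.5000 ≥ 1, the system is UNSTABLE.
Queue grows without bound. Need μ > λ = 8.1.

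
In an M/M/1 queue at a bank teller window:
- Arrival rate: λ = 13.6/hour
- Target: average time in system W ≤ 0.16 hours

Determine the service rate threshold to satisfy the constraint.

For M/M/1: W = 1/(μ-λ)
Need W ≤ 0.16, so 1/(μ-λ) ≤ 0.16
μ - λ ≥ 1/0.16 = 6.2500
μ ≥ 13.6 + 6.2500 = 19.8500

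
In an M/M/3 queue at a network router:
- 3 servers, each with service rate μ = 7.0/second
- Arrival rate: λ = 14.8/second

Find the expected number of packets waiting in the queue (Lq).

Traffic intensity: ρ = λ/(cμ) = 14.8/(3×7.0) = 0.7048
Since ρ = 0.7048 < 1, system is stable.
Offered load a = λ/μ = cρ = 14.8/7.0 = 2.1143
P₀ = [ Σₙ₌₀^2 aⁿ/n! + a^3/(3!(1-ρ)) ]⁻¹
Σ = a^0/0! + a^1/1! + a^2/2! = 1.0000 + 2.1143 + 2.2351 = 5.3494
a^3/(3!(1-ρ)) = 9.4513/(6 × 0.29524) = 5.3354
P₀ = 1/(5.3494 + 5.3354) = 0.09359
Lq = P₀·a^3·ρ / (3!(1-ρ)²) = 0.09359 × 9.4513 × 0.7048 / (6 × 0.08717) = 1.1920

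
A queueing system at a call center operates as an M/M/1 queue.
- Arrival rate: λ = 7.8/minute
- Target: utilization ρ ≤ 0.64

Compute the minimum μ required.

ρ = λ/μ, so μ = λ/ρ
μ ≥ 7.8/0.64 = 12.1875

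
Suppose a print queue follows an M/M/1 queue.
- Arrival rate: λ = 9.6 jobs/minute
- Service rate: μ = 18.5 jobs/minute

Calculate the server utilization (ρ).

Server utilization: ρ = λ/μ
ρ = 9.6/18.5 = 0.5189
The server is busy 51.89% of the time.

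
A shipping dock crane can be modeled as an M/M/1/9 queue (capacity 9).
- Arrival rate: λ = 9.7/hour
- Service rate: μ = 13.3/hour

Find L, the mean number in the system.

ρ = λ/μ = 9.7/13.3 = 0.72932
P₀ = (1-ρ)/(1-ρ^(K+1)) = (1-0.72932)/(1-0.72932^10) = 0.2707/0.9574 = 0.2827
P_K = P₀×ρ^K = 0.28272 × 0.72932^9 = 0.28272 × 0.058380 = 0.01651
L = ρ[1 - (K+1)ρ^K + Kρ^(K+1)] / [(1-ρ)(1-ρ^(K+1))]
L = 0.72932 × (1 - 10×0.058380 + 9×0.042578) / ((1 - 0.72932) × (1 - 0.042578)) = 2.2497 containers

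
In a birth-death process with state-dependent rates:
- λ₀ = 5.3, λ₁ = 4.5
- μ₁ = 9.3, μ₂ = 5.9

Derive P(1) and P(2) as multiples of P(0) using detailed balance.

Balance equations:
State 0: λ₀P₀ = μ₁P₁ → P₁ = (λ₀/μ₁)P₀ = (5.3/9.3)P₀ = 0.5699P₀
State 1: P₂ = (λ₀λ₁)/(μ₁μ₂)P₀ = (5.3×4.5)/(9.3×5.9)P₀ = 0.4347P₀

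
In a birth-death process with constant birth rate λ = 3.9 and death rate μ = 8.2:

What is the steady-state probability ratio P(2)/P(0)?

For constant rates: P(n)/P(0) = (λ/μ)^n
P(2)/P(0) = (3.9/8.2)^2 = 0.4756^2 = 0.2262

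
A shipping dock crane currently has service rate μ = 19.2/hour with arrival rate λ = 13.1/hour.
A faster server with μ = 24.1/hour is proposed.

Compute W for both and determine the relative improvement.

System 1: ρ₁ = 13.1/19.2 = 0.6823, W₁ = 1/(19.2-13.1) = 0.163934
System 2: ρ₂ = 13.1/24.1 = 0.5436, W₂ = 1/(24.1-13.1) = 0.0909091
Improvement: (W₁-W₂)/W₁ = (0.163934-0.0909091)/0.163934 = 44.55%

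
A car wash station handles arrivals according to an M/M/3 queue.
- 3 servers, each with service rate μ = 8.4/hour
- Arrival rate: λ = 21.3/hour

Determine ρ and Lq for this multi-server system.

Traffic intensity: ρ = λ/(cμ) = 21.3/(3×8.4) = 0.8452
Since ρ = 0.8452 < 1, system is stable.
Offered load a = λ/μ = cρ = 21.3/8.4 = 2.5357
P₀ = [ Σₙ₌₀^2 aⁿ/n! + a^3/(3!(1-ρ)) ]⁻¹
Σ = a^0/0! + a^1/1! + a^2/2! = 1.0000 + 2.5357 + 3.2149 = 6.7506
a^3/(3!(1-ρ)) = 16.30425/(6 × 0.1547619) = 17.5584
P₀ = 1/(6.7506 + 17.5584) = 0.04114
Lq = P₀·a^3·ρ / (3!(1-ρ)²) = 0.041137 × 16.3043 × 0.84524 / (6 × 0.023951) = 3.9449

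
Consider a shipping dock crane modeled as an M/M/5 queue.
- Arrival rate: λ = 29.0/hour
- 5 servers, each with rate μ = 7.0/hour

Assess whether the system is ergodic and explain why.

Stability requires ρ = λ/(cμ) < 1
ρ = 29.0/(5 × 7.0) = 29.0/35.00 = 0.8286
Since 0.8286 < 1, the system is STABLE.
The servers are busy 82.86% of the time.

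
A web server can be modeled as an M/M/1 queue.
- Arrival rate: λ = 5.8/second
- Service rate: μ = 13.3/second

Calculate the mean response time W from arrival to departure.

First, compute utilization: ρ = λ/μ = 5.8/13.3 = 0.4361
For M/M/1: W = 1/(μ-λ)
W = 1/(13.3-5.8) = 1/7.50
W = 0.1333 seconds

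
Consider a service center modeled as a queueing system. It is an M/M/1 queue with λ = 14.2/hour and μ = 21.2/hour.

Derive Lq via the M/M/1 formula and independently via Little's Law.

Method 1 (direct): Lq = λ²/(μ(μ-λ)) = 201.64/(21.2 × 7.00) = 1.3588

Method 2 (Little's Law):
W = 1/(μ-λ) = 1/7.00 = 0.14286
Wq = W - 1/μ = 0.14286 - 0.047170 = 0.09569
Lq = λWq = 14.2 × 0.09569 = 1.3588 ✔ (matches Method 1)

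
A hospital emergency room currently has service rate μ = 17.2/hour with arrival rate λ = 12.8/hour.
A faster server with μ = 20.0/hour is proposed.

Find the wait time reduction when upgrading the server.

System 1: ρ₁ = 12.8/17.2 = 0.7442, W₁ = 1/(17.2-12.8) = 0.2273
System 2: ρ₂ = 12.8/20.0 = 0.6400, W₂ = 1/(20.0-12.8) = 0.1389
Improvement: (W₁-W₂)/W₁ = (0.2273-0.1389)/0.2273 = 38.89%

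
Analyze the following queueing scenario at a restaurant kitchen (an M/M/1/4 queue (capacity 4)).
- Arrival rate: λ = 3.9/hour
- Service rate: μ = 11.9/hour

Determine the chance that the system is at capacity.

ρ = λ/μ = 3.9/11.9 = 0.32773
P₀ = (1-ρ)/(1-ρ^(K+1)) = (1-0.32773)/(1-0.32773^5) = 0.67227/0.99622 = 0.6748
P_K = P₀×ρ^K = 0.67482 × 0.32773^4 = 0.67482 × 0.011536 = 0.007785
Blocking probability = 0.78%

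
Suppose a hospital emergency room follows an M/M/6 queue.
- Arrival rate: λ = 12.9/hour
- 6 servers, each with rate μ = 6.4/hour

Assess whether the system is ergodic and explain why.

Stability requires ρ = λ/(cμ) < 1
ρ = 12.9/(6 × 6.4) = 12.9/38.40 = 0.3359
Since 0.3359 < 1, the system is STABLE.
The servers are busy 33.59% of the time.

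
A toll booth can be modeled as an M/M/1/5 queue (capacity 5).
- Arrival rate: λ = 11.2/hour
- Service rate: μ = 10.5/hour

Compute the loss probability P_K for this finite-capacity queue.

ρ = λ/μ = 11.2/10.5 = 1.0667
P₀ = (1-ρ)/(1-ρ^(K+1)) = (1-1.0667)/(1-1.0667^6) = -0.06670/-0.4732 = 0.1410
P_K = P₀×ρ^K = 0.1410 × 1.0667^5 = 0.1410 × 1.3811 = 0.1947
Blocking probability = 19.47%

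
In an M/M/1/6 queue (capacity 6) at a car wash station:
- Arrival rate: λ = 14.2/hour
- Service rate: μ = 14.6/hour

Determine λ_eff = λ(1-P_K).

ρ = λ/μ = 14.2/14.6 = 0.972603
P₀ = (1-ρ)/(1-ρ^(K+1)) = (1-0.972603)/(1-0.972603^7) = 0.027397/0.17672 = 0.1550
P_K = P₀×ρ^K = 0.1550 × 0.972603^6 = 0.1550 × 0.8465 = 0.1312
λ_eff = λ(1-P_K) = 14.2 × (1 - 0.13123) = 14.2 × 0.86877 = 12.3365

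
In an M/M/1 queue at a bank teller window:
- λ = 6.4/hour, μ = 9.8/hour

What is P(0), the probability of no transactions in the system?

ρ = λ/μ = 6.4/9.8 = 0.6531
P(0) = 1 - ρ = 1 - 0.6531 = 0.3469
The server is idle 34.69% of the time.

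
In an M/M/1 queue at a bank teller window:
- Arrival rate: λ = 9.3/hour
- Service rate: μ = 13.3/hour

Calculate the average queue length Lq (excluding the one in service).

ρ = λ/μ = 9.3/13.3 = 0.6992
For M/M/1: Lq = λ²/(μ(μ-λ))
Lq = 86.49/(13.3 × 4.00)
Lq = 1.6258 transactions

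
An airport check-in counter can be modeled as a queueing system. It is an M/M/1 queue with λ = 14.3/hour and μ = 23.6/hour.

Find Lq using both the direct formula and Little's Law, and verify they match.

Method 1 (direct): Lq = λ²/(μ(μ-λ)) = 204.49/(23.6 × 9.30) = 0.9317

Method 2 (Little's Law):
W = 1/(μ-λ) = 1/9.30 = 0.107527
Wq = W - 1/μ = 0.107527 - 0.0423729 = 0.065154
Lq = λWq = 14.3 × 0.065154 = 0.9317 ✔ (matches Method 1)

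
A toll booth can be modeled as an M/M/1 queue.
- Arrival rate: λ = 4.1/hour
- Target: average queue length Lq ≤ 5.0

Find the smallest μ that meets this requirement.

For M/M/1: Lq = λ²/(μ(μ-λ))
Need Lq ≤ 5.0, i.e. μ(μ-λ) ≥ λ²/5.0
μ² - 4.1μ - 16.81/5.0 ≥ 0  →  μ² - 4.1μ - 3.3620 ≥ 0
Quadratic formula (positive root): μ = [λ + √(λ² + 4×3.3620)]/2
Discriminant: 16.81 + 4×3.3620 = 30.2580, √30.2580 = 5.50073
μ ≥ (4.1 + 5.50073)/2 = 4.8004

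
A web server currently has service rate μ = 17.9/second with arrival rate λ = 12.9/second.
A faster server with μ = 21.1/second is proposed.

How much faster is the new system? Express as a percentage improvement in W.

System 1: ρ₁ = 12.9/17.9 = 0.7207, W₁ = 1/(17.9-12.9) = 0.200000
System 2: ρ₂ = 12.9/21.1 = 0.6114, W₂ = 1/(21.1-12.9) = 0.121951
Improvement: (W₁-W₂)/W₁ = (0.200000-0.121951)/0.200000 = 39.02%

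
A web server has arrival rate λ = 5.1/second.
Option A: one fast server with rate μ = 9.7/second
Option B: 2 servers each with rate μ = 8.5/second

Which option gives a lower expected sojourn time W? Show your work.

Option A: single server μ = 9.7 (M/M/1)
  ρ_A = 5.1/9.7 = 0.5258
  W_A = 1/(μ-λ) = 1/(9.7-5.1) = 1/4.60 = 0.2174

Option B: 2 servers μ = 8.5 (M/M/2)
  ρ_B = λ/(cμ) = 5.1/(2×8.5) = 0.3000
  Offered load a = λ/μ = cρ = 5.1/8.5 = 0.6000
  P₀ = [ Σₙ₌₀^1 aⁿ/n! + a^2/(2!(1-ρ)) ]⁻¹
  Σ = a^0/0! + a^1/1! = 1.0000 + 0.6000 = 1.6000
  a^2/(2!(1-ρ)) = 0.3600/(2 × 0.7000) = 0.2571
  P₀ = 1/(1.6000 + 0.2571) = 0.5385
  Lq = P₀·a^2·ρ / (2!(1-ρ)²) = 0.5385 × 0.3600 × 0.3000 / (2 × 0.4900) = 0.05934
  Wq_B = Lq/λ = 0.05934/5.1 = 0.011635
  W_B = Wq_B + 1/μ = 0.011635 + 0.11765 = 0.1293

Since W_B = 0.1293 < W_A = 0.2174, Option B (multiple servers) has the shorter time in system.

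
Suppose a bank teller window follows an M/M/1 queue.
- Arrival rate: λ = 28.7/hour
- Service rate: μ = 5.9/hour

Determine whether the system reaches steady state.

Stability requires ρ = λ/(cμ) < 1
ρ = 28.7/(1 × 5.9) = 28.7/5.90 = 4.8644
Since 4.8644 ≥ 1, the system is UNSTABLE.
Queue grows without bound. Need μ > λ = 28.7.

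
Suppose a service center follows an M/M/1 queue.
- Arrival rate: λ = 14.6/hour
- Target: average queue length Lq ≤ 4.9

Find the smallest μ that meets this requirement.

For M/M/1: Lq = λ²/(μ(μ-λ))
Need Lq ≤ 4.9, i.e. μ(μ-λ) ≥ λ²/4.9
μ² - 14.6μ - 213.16/4.9 ≥ 0  →  μ² - 14.6μ - 43.50204 ≥ 0
Quadratic formula (positive root): μ = [λ + √(λ² + 4×43.50204)]/2
Discriminant: 213.16 + 4×43.50204 = 387.1682, √387.1682 = 19.6766
μ ≥ (14.6 + 19.6766)/2 = 17.1383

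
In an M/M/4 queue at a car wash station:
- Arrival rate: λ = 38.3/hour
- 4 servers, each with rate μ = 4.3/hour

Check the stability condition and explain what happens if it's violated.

Stability requires ρ = λ/(cμ) < 1
ρ = 38.3/(4 × 4.3) = 38.3/17.20 = 2.2267
Since 2.2267 ≥ 1, the system is UNSTABLE.
Need c > λ/μ = 38.3/4.3 = 8.91.
Minimum servers needed: c = 9.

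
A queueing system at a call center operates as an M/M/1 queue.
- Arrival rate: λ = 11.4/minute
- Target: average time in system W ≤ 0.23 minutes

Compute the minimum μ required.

For M/M/1: W = 1/(μ-λ)
Need W ≤ 0.23, so 1/(μ-λ) ≤ 0.23
μ - λ ≥ 1/0.23 = 4.3478
μ ≥ 11.4 + 4.3478 = 15.7478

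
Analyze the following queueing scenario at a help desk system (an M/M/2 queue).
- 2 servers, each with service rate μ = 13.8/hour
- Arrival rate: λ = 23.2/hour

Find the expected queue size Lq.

Traffic intensity: ρ = λ/(cμ) = 23.2/(2×13.8) = 0.8406
Since ρ = 0.8406 < 1, system is stable.
Offered load a = λ/μ = cρ = 23.2/13.8 = 1.6812
P₀ = [ Σₙ₌₀^1 aⁿ/n! + a^2/(2!(1-ρ)) ]⁻¹
Σ = a^0/0! + a^1/1! = 1.0000 + 1.6812 = 2.6812
a^2/(2!(1-ρ)) = 2.8263/(2 × 0.15942) = 8.8643
P₀ = 1/(2.6812 + 8.8643) = 0.08661
Lq = P₀·a^2·ρ / (2!(1-ρ)²) = 0.0866142 × 2.82630 × 0.840580 / (2 × 0.0254148) = 4.0483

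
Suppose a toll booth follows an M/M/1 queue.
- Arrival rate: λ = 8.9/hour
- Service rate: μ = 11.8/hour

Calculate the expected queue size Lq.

ρ = λ/μ = 8.9/11.8 = 0.7542
For M/M/1: Lq = λ²/(μ(μ-λ))
Lq = 79.21/(11.8 × 2.90)
Lq = 2.3147 vehicles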